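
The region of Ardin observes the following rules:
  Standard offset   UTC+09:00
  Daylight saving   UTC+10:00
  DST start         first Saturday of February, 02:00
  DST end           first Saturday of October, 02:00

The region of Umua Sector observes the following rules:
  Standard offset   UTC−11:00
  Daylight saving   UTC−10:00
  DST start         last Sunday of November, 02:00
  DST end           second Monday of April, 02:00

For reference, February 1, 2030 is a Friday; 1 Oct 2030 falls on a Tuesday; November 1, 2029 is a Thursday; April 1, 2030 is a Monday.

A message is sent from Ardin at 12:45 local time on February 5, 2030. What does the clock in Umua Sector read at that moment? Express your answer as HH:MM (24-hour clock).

16:45

1 February 2030 is a Friday, so the first Saturday is February 2.
1 October 2030 is a Tuesday, so the first Saturday is October 5.
February 5, 2030 falls between 2 February and 5 October, so daylight saving is in effect and Ardin is at UTC+10:00.
12:45 Ardin − 10h = 02:45 UTC.
1 November 2029 is a Thursday, so Sundays fall on 4, 11, 18, 25; the last is November 25.
1 April 2030 is a Monday, so the first Monday is April 1 and the second is April 8.
At the standard offset (UTC−11:00), 02:45 UTC − 11h = 15:45 Umua Sector standard time (rolling into the previous day, 4 February 2030).
The standard-time date in Umua Sector, February 4, 2030, lies within the daylight-saving period (25 November 2029 – 8 April 2030), so Umua Sector is on daylight time, UTC−10:00.
02:45 UTC − 10h = 16:45 Umua Sector (rolling into the previous day, 4 February 2030).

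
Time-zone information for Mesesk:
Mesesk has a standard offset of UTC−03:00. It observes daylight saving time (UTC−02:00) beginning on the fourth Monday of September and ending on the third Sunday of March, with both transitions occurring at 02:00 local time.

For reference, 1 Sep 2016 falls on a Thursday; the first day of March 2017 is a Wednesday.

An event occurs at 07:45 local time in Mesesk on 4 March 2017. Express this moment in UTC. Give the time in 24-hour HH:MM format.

1 September 2016 is a Thursday, so the first Monday is September 5 and the fourth is September 26.
1 March 2017 is a Wednesday, so the first Sunday is March 5 and the third is March 19.
4 March 2017 falls between 26 September 2016 and 19 March 2017, so daylight saving is in effect and Mesesk is at UTC−02:00.
07:45 local + 2h = 09:45 UTC.

09:45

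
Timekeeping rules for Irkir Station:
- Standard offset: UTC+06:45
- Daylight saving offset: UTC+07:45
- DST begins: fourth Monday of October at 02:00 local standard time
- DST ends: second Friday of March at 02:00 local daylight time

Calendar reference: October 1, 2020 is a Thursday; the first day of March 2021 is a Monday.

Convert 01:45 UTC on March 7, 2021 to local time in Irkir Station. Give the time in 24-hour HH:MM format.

09:30

1 October 2020 is a Thursday, so the first Monday is October 5 and the fourth is October 26.
1 March 2021 is a Monday, so the first Friday is March 5 and the second is March 12.
At the standard offset (UTC+06:45), 01:45 UTC + 6h45m = 08:30 Irkir Station standard time.
The standard-time date in Irkir Station, March 7, 2021, falls between 26 October 2020 and 12 March 2021, so daylight saving is in effect and Irkir Station is at UTC+07:45.
01:45 UTC + 7h45m = 09:30 local.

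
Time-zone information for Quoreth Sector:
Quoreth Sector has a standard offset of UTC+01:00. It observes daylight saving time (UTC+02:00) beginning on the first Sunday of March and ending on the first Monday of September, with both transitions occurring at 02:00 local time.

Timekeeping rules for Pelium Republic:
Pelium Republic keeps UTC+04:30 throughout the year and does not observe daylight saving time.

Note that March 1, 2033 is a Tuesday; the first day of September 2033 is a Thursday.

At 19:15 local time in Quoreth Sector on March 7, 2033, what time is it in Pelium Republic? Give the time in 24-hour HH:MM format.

21:45

1 March 2033 is a Tuesday, so the first Sunday is March 6.
1 September 2033 is a Thursday, so the first Monday is September 5.
March 7, 2033 lies within the daylight-saving period (6 March – 5 September), so Quoreth Sector is on daylight time, UTC+02:00.
19:15 Quoreth Sector − 2h = 17:15 UTC.
Pelium Republic has no daylight saving, so its offset is UTC+04:30 year-round.
17:15 UTC + 4h30m = 21:45 Pelium Republic.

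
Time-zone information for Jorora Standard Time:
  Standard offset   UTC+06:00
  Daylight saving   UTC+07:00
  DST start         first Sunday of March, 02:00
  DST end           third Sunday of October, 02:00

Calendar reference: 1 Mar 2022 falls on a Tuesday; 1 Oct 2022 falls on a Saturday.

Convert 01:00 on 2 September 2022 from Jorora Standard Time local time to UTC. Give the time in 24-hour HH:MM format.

1 March 2022 is a Tuesday, so the first Sunday is March 6.
1 October 2022 is a Saturday, so the first Sunday is October 2 and the third is October 16.
2 September 2022 falls between 6 March and 16 October, so daylight saving is in effect and Jorora Standard Time is at UTC+07:00.
01:00 local − 7h = 18:00 UTC (rolling into the previous day, 1 September 2022).

18:00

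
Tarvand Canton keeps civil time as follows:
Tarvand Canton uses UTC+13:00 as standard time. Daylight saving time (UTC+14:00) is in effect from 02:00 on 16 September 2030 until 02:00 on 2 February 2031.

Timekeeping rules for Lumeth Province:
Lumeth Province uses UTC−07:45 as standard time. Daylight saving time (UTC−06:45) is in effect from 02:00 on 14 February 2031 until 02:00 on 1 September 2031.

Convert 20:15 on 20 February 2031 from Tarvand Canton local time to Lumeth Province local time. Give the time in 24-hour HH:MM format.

00:30

Daylight saving runs 16 September 2030 – 2 February 2031; 20 February 2031 is outside that window, so Tarvand Canton is on standard time at UTC+13:00.
20:15 Tarvand Canton − 13h = 07:15 UTC.
At the standard offset (UTC−07:45), 07:15 UTC − 7h45m = 23:30 Lumeth Province standard time (rolling into the previous day, 19 February 2031).
Daylight saving runs 14 February – 1 September; the standard-time date in Lumeth Province, 19 February 2031, is inside that window, so Lumeth Province is at UTC−06:45.
07:15 UTC − 6h45m = 00:30 Lumeth Province.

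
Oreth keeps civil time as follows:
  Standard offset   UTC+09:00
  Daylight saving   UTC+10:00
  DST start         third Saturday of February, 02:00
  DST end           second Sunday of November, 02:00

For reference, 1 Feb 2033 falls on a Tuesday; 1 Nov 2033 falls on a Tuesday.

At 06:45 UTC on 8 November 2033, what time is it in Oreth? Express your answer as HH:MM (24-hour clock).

1 February 2033 is a Tuesday, so the first Saturday is February 5 and the third is February 19.
1 November 2033 is a Tuesday, so the first Sunday is November 6 and the second is November 13.
At the standard offset (UTC+09:00), 06:45 UTC + 9h = 15:45 Oreth standard time.
Daylight saving runs 19 February – 13 November; the standard-time date in Oreth, 8 November 2033, is inside that window, so Oreth is at UTC+10:00.
06:45 UTC + 10h = 16:45 local.

16:45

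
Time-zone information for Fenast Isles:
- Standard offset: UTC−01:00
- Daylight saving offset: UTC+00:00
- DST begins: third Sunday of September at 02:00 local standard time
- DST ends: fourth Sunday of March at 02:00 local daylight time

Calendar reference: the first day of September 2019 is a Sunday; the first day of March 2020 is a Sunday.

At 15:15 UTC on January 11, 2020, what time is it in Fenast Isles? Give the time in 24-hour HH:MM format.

1 September 2019 is a Sunday, so the first Sunday is September 1 and the third is September 15.
1 March 2020 is a Sunday, so the first Sunday is March 1 and the fourth is March 22.
At the standard offset (UTC−01:00), 15:15 UTC − 1h = 14:15 Fenast Isles standard time.
Daylight saving runs 15 September 2019 – 22 March 2020; the standard-time date in Fenast Isles, January 11, 2020, is inside that window, so Fenast Isles is at UTC+00:00.
15:15 UTC + 0h = 15:15 local.

15:15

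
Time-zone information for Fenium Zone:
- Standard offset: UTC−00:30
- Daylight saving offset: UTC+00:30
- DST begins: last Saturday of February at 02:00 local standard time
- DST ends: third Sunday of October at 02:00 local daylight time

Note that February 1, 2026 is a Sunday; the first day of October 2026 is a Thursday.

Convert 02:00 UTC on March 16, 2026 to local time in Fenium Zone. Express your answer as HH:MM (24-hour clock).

1 February 2026 is a Sunday, so Saturdays fall on 7, 14, 21, 28; the last is February 28.
1 October 2026 is a Thursday, so the first Sunday is October 4 and the third is October 18.
At the standard offset (UTC−00:30), 02:00 UTC − 0h30m = 01:30 Fenium Zone standard time.
The standard-time date in Fenium Zone, March 16, 2026, lies within the daylight-saving period (28 February – 18 October), so Fenium Zone is on daylight time, UTC+00:30.
02:00 UTC + 0h30m = 02:30 local.

02:30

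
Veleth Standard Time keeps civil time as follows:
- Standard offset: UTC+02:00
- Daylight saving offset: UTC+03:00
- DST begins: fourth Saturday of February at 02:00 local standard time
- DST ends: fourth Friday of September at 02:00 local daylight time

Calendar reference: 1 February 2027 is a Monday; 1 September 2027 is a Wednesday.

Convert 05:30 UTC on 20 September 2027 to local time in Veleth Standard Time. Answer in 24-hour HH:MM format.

08:30

1 February 2027 is a Monday, so the first Saturday is February 6 and the fourth is February 27.
1 September 2027 is a Wednesday, so the first Friday is September 3 and the fourth is September 24.
At the standard offset (UTC+02:00), 05:30 UTC + 2h = 07:30 Veleth Standard Time standard time.
Daylight saving runs 27 February – 24 September; the standard-time date in Veleth Standard Time, 20 September 2027, is inside that window, so Veleth Standard Time is at UTC+03:00.
05:30 UTC + 3h = 08:30 local.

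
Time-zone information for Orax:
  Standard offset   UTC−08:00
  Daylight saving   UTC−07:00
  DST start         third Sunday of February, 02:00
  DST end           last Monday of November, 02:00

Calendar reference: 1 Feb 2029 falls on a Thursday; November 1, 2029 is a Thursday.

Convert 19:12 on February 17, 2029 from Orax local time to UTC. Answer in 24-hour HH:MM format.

03:12

1 February 2029 is a Thursday, so the first Sunday is February 4 and the third is February 18.
1 November 2029 is a Thursday, so Mondays fall on 5, 12, 19, 26; the last is November 26.
February 17, 2029 is outside the daylight-saving period (18 February – 26 November), so Orax is on standard time, UTC−08:00.
19:12 local + 8h = 03:12 UTC (rolling into the next day, 18 February 2029).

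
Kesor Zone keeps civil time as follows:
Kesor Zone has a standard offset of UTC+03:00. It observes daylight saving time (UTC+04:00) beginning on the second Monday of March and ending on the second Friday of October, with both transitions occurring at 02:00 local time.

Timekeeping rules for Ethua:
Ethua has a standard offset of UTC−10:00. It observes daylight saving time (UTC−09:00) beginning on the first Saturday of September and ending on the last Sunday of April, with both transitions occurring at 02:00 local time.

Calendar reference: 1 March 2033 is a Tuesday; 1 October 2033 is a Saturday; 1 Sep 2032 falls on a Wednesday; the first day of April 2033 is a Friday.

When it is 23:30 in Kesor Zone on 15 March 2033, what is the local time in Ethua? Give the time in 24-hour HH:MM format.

1 March 2033 is a Tuesday, so the first Monday is March 7 and the second is March 14.
1 October 2033 is a Saturday, so the first Friday is October 7 and the second is October 14.
Daylight saving runs 14 March – 14 October; 15 March 2033 is inside that window, so Kesor Zone is at UTC+04:00.
23:30 Kesor Zone − 4h = 19:30 UTC.
1 September 2032 is a Wednesday, so the first Saturday is September 4.
1 April 2033 is a Friday, so Sundays fall on 3, 10, 17, 24; the last is April 24.
At the standard offset (UTC−10:00), 19:30 UTC − 10h = 09:30 Ethua standard time.
The standard-time date in Ethua, 15 March 2033, falls between 4 September 2032 and 24 April 2033, so daylight saving is in effect and Ethua is at UTC−09:00.
19:30 UTC − 9h = 10:30 Ethua.

10:30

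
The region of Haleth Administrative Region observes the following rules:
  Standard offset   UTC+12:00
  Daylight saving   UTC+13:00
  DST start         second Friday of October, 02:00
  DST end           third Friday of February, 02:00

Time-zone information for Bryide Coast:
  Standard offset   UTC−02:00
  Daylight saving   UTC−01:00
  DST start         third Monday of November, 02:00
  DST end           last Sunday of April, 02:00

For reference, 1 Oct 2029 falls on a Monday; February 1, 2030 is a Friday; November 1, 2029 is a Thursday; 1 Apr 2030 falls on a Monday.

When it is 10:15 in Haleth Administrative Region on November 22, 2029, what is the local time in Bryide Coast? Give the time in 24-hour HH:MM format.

1 October 2029 is a Monday, so the first Friday is October 5 and the second is October 12.
1 February 2030 is a Friday, so the first Friday is February 1 and the third is February 15.
November 22, 2029 falls between 12 October 2029 and 15 February 2030, so daylight saving is in effect and Haleth Administrative Region is at UTC+13:00.
10:15 Haleth Administrative Region − 13h = 21:15 UTC (rolling into the previous day, 21 November 2029).
1 November 2029 is a Thursday, so the first Monday is November 5 and the third is November 19.
1 April 2030 is a Monday, so Sundays fall on 7, 14, 21, 28; the last is April 28.
At the standard offset (UTC−02:00), 21:15 UTC − 2h = 19:15 Bryide Coast standard time.
Daylight saving runs 19 November 2029 – 28 April 2030; the standard-time date in Bryide Coast, November 21, 2029, is inside that window, so Bryide Coast is at UTC−01:00.
21:15 UTC − 1h = 20:15 Bryide Coast.

20:15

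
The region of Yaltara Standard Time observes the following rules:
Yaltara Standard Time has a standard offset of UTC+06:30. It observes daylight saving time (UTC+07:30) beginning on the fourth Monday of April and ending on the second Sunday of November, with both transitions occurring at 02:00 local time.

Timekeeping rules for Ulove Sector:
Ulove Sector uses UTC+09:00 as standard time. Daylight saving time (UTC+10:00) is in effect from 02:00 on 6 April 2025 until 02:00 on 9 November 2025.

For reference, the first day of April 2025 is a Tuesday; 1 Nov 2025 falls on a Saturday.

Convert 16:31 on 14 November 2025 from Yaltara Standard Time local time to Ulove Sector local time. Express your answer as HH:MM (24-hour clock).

19:01

1 April 2025 is a Tuesday, so the first Monday is April 7 and the fourth is April 28.
1 November 2025 is a Saturday, so the first Sunday is November 2 and the second is November 9.
14 November 2025 does not fall between 28 April and 9 November, so daylight saving is not in effect and Yaltara Standard Time is at UTC+06:30.
16:31 Yaltara Standard Time − 6h30m = 10:01 UTC.
At the standard offset (UTC+09:00), 10:01 UTC + 9h = 19:01 Ulove Sector standard time.
Daylight saving runs 6 April – 9 November; the standard-time date in Ulove Sector, 14 November 2025, is outside that window, so Ulove Sector is on standard time at UTC+09:00.
10:01 UTC + 9h = 19:01 Ulove Sector.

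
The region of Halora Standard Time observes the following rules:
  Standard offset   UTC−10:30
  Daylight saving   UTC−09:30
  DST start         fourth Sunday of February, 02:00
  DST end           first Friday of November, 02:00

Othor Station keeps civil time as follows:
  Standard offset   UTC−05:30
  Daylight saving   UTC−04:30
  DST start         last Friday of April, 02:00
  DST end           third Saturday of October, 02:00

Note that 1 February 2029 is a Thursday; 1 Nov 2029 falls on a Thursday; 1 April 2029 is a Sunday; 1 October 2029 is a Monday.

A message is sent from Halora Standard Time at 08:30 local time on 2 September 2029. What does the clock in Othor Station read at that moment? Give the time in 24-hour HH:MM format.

1 February 2029 is a Thursday, so the first Sunday is February 4 and the fourth is February 25.
1 November 2029 is a Thursday, so the first Friday is November 2.
2 September 2029 lies within the daylight-saving period (25 February – 2 November), so Halora Standard Time is on daylight time, UTC−09:30.
08:30 Halora Standard Time + 9h30m = 18:00 UTC.
1 April 2029 is a Sunday, so Fridays fall on 6, 13, 20, 27; the last is April 27.
1 October 2029 is a Monday, so the first Saturday is October 6 and the third is October 20.
At the standard offset (UTC−05:30), 18:00 UTC − 5h30m = 12:30 Othor Station standard time.
The standard-time date in Othor Station, 2 September 2029, lies within the daylight-saving period (27 April – 20 October), so Othor Station is on daylight time, UTC−04:30.
18:00 UTC − 4h30m = 13:30 Othor Station.

13:30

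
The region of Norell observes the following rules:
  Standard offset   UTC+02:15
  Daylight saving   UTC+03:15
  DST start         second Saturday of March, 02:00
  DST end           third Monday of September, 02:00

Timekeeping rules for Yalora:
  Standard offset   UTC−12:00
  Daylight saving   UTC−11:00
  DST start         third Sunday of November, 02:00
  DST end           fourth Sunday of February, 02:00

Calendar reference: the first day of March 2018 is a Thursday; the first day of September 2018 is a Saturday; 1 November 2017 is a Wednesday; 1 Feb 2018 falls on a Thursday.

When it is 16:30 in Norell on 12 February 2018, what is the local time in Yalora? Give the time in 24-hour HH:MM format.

03:15

1 March 2018 is a Thursday, so the first Saturday is March 3 and the second is March 10.
1 September 2018 is a Saturday, so the first Monday is September 3 and the third is September 17.
Daylight saving runs 10 March – 17 September; 12 February 2018 is outside that window, so Norell is on standard time at UTC+02:15.
16:30 Norell − 2h15m = 14:15 UTC.
1 November 2017 is a Wednesday, so the first Sunday is November 5 and the third is November 19.
1 February 2018 is a Thursday, so the first Sunday is February 4 and the fourth is February 25.
At the standard offset (UTC−12:00), 14:15 UTC − 12h = 02:15 Yalora standard time.
Daylight saving runs 19 November 2017 – 25 February 2018; the standard-time date in Yalora, 12 February 2018, is inside that window, so Yalora is at UTC−11:00.
14:15 UTC − 11h = 03:15 Yalora.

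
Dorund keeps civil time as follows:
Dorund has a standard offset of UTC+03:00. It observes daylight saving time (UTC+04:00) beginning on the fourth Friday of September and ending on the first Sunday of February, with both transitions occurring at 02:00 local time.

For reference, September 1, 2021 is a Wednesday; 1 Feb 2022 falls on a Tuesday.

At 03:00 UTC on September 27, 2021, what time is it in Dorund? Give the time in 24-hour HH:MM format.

07:00

1 September 2021 is a Wednesday, so the first Friday is September 3 and the fourth is September 24.
1 February 2022 is a Tuesday, so the first Sunday is February 6.
At the standard offset (UTC+03:00), 03:00 UTC + 3h = 06:00 Dorund standard time.
The standard-time date in Dorund, September 27, 2021, lies within the daylight-saving period (24 September 2021 – 6 February 2022), so Dorund is on daylight time, UTC+04:00.
03:00 UTC + 4h = 07:00 local.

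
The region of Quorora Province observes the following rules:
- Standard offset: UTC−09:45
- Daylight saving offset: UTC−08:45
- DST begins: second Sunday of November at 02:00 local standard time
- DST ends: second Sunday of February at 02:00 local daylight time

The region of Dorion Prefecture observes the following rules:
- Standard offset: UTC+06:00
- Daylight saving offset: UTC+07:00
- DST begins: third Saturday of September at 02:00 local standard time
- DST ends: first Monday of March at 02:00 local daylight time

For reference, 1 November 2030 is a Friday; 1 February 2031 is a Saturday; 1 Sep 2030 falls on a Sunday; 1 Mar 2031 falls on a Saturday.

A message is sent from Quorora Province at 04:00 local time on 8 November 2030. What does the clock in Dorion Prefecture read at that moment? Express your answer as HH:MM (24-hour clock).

1 November 2030 is a Friday, so the first Sunday is November 3 and the second is November 10.
1 February 2031 is a Saturday, so the first Sunday is February 2 and the second is February 9.
8 November 2030 is outside the daylight-saving period (10 November 2030 – 9 February 2031), so Quorora Province is on standard time, UTC−09:45.
04:00 Quorora Province + 9h45m = 13:45 UTC.
1 September 2030 is a Sunday, so the first Saturday is September 7 and the third is September 21.
1 March 2031 is a Saturday, so the first Monday is March 3.
At the standard offset (UTC+06:00), 13:45 UTC + 6h = 19:45 Dorion Prefecture standard time.
The standard-time date in Dorion Prefecture, 8 November 2030, lies within the daylight-saving period (21 September 2030 – 3 March 2031), so Dorion Prefecture is on daylight time, UTC+07:00.
13:45 UTC + 7h = 20:45 Dorion Prefecture.

20:45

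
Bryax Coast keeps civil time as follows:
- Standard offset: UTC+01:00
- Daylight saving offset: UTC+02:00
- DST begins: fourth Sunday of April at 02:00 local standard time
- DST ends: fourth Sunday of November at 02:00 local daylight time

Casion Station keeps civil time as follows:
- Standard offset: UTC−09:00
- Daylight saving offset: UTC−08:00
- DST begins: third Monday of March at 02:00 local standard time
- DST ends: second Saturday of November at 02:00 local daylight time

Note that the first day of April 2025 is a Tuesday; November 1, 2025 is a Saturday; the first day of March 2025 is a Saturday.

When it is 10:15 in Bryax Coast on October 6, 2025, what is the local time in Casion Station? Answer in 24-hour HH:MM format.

00:15

1 April 2025 is a Tuesday, so the first Sunday is April 6 and the fourth is April 27.
1 November 2025 is a Saturday, so the first Sunday is November 2 and the fourth is November 23.
Daylight saving runs 27 April – 23 November; October 6, 2025 is inside that window, so Bryax Coast is at UTC+02:00.
10:15 Bryax Coast − 2h = 08:15 UTC.
1 March 2025 is a Saturday, so the first Monday is March 3 and the third is March 17.
1 November 2025 is a Saturday, so the first Saturday is November 1 and the second is November 8.
At the standard offset (UTC−09:00), 08:15 UTC − 9h = 23:15 Casion Station standard time (rolling into the previous day, 5 October 2025).
Daylight saving runs 17 March – 8 November; the standard-time date in Casion Station, October 5, 2025, is inside that window, so Casion Station is at UTC−08:00.
08:15 UTC − 8h = 00:15 Casion Station.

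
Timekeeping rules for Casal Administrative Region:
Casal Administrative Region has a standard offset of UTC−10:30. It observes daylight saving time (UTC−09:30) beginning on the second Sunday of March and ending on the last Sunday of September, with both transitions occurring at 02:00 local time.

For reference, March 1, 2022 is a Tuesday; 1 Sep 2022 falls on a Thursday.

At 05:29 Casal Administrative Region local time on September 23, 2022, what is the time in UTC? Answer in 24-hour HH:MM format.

14:59

1 March 2022 is a Tuesday, so the first Sunday is March 6 and the second is March 13.
1 September 2022 is a Thursday, so Sundays fall on 4, 11, 18, 25; the last is September 25.
September 23, 2022 lies within the daylight-saving period (13 March – 25 September), so Casal Administrative Region is on daylight time, UTC−09:30.
05:29 local + 9h30m = 14:59 UTC.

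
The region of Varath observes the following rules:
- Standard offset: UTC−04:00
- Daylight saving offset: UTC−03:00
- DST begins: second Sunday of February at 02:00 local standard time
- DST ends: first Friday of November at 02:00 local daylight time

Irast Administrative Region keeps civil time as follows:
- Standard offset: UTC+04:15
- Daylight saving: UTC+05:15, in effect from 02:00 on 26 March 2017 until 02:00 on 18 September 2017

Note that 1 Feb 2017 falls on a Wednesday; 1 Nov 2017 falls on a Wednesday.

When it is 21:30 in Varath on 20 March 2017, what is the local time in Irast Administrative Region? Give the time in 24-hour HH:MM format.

04:45

1 February 2017 is a Wednesday, so the first Sunday is February 5 and the second is February 12.
1 November 2017 is a Wednesday, so the first Friday is November 3.
20 March 2017 lies within the daylight-saving period (12 February – 3 November), so Varath is on daylight time, UTC−03:00.
21:30 Varath + 3h = 00:30 UTC (rolling into the next day, 21 March 2017).
At the standard offset (UTC+04:15), 00:30 UTC + 4h15m = 04:45 Irast Administrative Region standard time.
The standard-time date in Irast Administrative Region, 21 March 2017, does not fall between 26 March and 18 September, so daylight saving is not in effect and Irast Administrative Region is at UTC+04:15.
00:30 UTC + 4h15m = 04:45 Irast Administrative Region.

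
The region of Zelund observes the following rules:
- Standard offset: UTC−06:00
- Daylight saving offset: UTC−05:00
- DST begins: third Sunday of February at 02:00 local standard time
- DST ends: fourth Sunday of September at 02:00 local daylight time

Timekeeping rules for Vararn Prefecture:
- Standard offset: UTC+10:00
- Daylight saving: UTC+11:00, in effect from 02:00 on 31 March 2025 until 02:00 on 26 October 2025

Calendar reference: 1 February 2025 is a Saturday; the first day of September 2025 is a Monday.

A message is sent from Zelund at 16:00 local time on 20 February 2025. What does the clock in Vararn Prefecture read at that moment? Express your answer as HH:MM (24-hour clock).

07:00

1 February 2025 is a Saturday, so the first Sunday is February 2 and the third is February 16.
1 September 2025 is a Monday, so the first Sunday is September 7 and the fourth is September 28.
20 February 2025 falls between 16 February and 28 September, so daylight saving is in effect and Zelund is at UTC−05:00.
16:00 Zelund + 5h = 21:00 UTC.
At the standard offset (UTC+10:00), 21:00 UTC + 10h = 07:00 Vararn Prefecture standard time (rolling into the next day, 21 February 2025).
The standard-time date in Vararn Prefecture, 21 February 2025, does not fall between 31 March and 26 October, so daylight saving is not in effect and Vararn Prefecture is at UTC+10:00.
21:00 UTC + 10h = 07:00 Vararn Prefecture (rolling into the next day, 21 February 2025).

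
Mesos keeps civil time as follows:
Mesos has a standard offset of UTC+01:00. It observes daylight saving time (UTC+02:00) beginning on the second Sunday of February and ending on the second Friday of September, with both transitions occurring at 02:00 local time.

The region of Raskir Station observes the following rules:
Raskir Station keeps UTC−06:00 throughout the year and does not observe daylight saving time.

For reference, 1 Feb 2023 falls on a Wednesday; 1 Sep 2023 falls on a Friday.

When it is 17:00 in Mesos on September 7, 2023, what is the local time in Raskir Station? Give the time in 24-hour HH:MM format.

1 February 2023 is a Wednesday, so the first Sunday is February 5 and the second is February 12.
1 September 2023 is a Friday, so the first Friday is September 1 and the second is September 8.
September 7, 2023 falls between 12 February and 8 September, so daylight saving is in effect and Mesos is at UTC+02:00.
17:00 Mesos − 2h = 15:00 UTC.
Raskir Station has no daylight saving, so its offset is UTC−06:00 year-round.
15:00 UTC − 6h = 09:00 Raskir Station.

09:00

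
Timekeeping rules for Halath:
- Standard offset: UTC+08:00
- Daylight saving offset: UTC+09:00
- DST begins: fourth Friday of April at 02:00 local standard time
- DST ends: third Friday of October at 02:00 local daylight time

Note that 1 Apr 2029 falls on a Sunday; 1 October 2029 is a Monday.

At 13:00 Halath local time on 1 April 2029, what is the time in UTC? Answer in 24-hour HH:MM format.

05:00

1 April 2029 is a Sunday, so the first Friday is April 6 and the fourth is April 27.
1 October 2029 is a Monday, so the first Friday is October 5 and the third is October 19.
Daylight saving runs 27 April – 19 October; 1 April 2029 is outside that window, so Halath is on standard time at UTC+08:00.
13:00 local − 8h = 05:00 UTC.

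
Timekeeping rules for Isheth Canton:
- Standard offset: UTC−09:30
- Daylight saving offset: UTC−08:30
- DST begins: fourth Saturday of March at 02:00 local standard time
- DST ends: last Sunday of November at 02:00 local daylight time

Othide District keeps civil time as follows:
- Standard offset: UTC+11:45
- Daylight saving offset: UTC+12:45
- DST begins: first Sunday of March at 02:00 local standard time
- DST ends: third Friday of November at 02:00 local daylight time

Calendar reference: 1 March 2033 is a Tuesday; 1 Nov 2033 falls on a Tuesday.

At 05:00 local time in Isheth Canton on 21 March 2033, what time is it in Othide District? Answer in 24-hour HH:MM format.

03:15

1 March 2033 is a Tuesday, so the first Saturday is March 5 and the fourth is March 26.
1 November 2033 is a Tuesday, so Sundays fall on 6, 13, 20, 27; the last is November 27.
Daylight saving runs 26 March – 27 November; 21 March 2033 is outside that window, so Isheth Canton is on standard time at UTC−09:30.
05:00 Isheth Canton + 9h30m = 14:30 UTC.
1 March 2033 is a Tuesday, so the first Sunday is March 6.
1 November 2033 is a Tuesday, so the first Friday is November 4 and the third is November 18.
At the standard offset (UTC+11:45), 14:30 UTC + 11h45m = 02:15 Othide District standard time (rolling into the next day, 22 March 2033).
The standard-time date in Othide District, 22 March 2033, falls between 6 March and 18 November, so daylight saving is in effect and Othide District is at UTC+12:45.
14:30 UTC + 12h45m = 03:15 Othide District (rolling into the next day, 22 March 2033).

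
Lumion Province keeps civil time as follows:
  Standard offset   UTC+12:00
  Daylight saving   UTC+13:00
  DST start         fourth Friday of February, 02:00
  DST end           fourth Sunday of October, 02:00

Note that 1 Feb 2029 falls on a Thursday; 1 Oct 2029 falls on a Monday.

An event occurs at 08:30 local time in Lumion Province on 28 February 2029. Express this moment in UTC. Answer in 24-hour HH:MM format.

19:30

1 February 2029 is a Thursday, so the first Friday is February 2 and the fourth is February 23.
1 October 2029 is a Monday, so the first Sunday is October 7 and the fourth is October 28.
28 February 2029 lies within the daylight-saving period (23 February – 28 October), so Lumion Province is on daylight time, UTC+13:00.
08:30 local − 13h = 19:30 UTC (rolling into the previous day, 27 February 2029).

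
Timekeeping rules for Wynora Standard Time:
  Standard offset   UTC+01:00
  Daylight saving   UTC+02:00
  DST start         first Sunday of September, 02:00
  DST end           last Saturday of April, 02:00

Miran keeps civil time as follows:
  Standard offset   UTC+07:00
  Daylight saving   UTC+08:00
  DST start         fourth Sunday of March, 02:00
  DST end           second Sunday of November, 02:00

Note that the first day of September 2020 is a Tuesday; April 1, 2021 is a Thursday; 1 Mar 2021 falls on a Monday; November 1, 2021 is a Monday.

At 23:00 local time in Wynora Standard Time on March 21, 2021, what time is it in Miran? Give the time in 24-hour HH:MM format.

1 September 2020 is a Tuesday, so the first Sunday is September 6.
1 April 2021 is a Thursday, so Saturdays fall on 3, 10, 17, 24; the last is April 24.
March 21, 2021 lies within the daylight-saving period (6 September 2020 – 24 April 2021), so Wynora Standard Time is on daylight time, UTC+02:00.
23:00 Wynora Standard Time − 2h = 21:00 UTC.
1 March 2021 is a Monday, so the first Sunday is March 7 and the fourth is March 28.
1 November 2021 is a Monday, so the first Sunday is November 7 and the second is November 14.
At the standard offset (UTC+07:00), 21:00 UTC + 7h = 04:00 Miran standard time (rolling into the next day, 22 March 2021).
The standard-time date in Miran, March 22, 2021, does not fall between 28 March and 14 November, so daylight saving is not in effect and Miran is at UTC+07:00.
21:00 UTC + 7h = 04:00 Miran (rolling into the next day, 22 March 2021).

04:00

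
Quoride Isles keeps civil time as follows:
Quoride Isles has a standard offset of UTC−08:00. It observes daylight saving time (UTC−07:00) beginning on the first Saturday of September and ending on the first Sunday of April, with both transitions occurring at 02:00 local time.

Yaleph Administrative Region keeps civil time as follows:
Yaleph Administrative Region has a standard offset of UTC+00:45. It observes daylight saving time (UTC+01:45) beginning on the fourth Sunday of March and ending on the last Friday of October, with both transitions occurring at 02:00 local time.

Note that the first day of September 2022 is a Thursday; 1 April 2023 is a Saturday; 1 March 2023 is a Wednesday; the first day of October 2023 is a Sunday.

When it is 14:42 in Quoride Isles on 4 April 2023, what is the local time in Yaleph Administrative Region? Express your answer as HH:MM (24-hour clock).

00:27

1 September 2022 is a Thursday, so the first Saturday is September 3.
1 April 2023 is a Saturday, so the first Sunday is April 2.
Daylight saving runs 3 September 2022 – 2 April 2023; 4 April 2023 is outside that window, so Quoride Isles is on standard time at UTC−08:00.
14:42 Quoride Isles + 8h = 22:42 UTC.
1 March 2023 is a Wednesday, so the first Sunday is March 5 and the fourth is March 26.
1 October 2023 is a Sunday, so Fridays fall on 6, 13, 20, 27; the last is October 27.
At the standard offset (UTC+00:45), 22:42 UTC + 0h45m = 23:27 Yaleph Administrative Region standard time.
Daylight saving runs 26 March – 27 October; the standard-time date in Yaleph Administrative Region, 4 April 2023, is inside that window, so Yaleph Administrative Region is at UTC+01:45.
22:42 UTC + 1h45m = 00:27 Yaleph Administrative Region (rolling into the next day, 5 April 2023).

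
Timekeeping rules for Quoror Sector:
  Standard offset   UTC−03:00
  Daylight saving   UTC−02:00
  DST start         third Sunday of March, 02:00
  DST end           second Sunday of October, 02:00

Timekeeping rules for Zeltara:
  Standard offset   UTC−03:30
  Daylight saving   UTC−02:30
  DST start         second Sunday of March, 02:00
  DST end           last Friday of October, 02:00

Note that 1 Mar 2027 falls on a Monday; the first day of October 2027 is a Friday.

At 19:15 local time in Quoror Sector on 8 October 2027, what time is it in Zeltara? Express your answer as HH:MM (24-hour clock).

18:45

1 March 2027 is a Monday, so the first Sunday is March 7 and the third is March 21.
1 October 2027 is a Friday, so the first Sunday is October 3 and the second is October 10.
8 October 2027 lies within the daylight-saving period (21 March – 10 October), so Quoror Sector is on daylight time, UTC−02:00.
19:15 Quoror Sector + 2h = 21:15 UTC.
1 March 2027 is a Monday, so the first Sunday is March 7 and the second is March 14.
1 October 2027 is a Friday, so Fridays fall on 1, 8, 15, 22, 29; the last is October 29.
At the standard offset (UTC−03:30), 21:15 UTC − 3h30m = 17:45 Zeltara standard time.
Daylight saving runs 14 March – 29 October; the standard-time date in Zeltara, 8 October 2027, is inside that window, so Zeltara is at UTC−02:30.
21:15 UTC − 2h30m = 18:45 Zeltara.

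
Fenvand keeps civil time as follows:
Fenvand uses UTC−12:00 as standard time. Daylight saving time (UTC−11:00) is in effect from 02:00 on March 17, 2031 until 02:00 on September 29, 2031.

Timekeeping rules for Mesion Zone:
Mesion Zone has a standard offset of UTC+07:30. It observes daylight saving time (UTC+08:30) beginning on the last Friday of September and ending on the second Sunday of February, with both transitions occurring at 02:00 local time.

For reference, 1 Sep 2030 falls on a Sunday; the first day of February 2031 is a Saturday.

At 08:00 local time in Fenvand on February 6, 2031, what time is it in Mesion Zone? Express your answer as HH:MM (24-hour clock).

Daylight saving runs 17 March – 29 September; February 6, 2031 is outside that window, so Fenvand is on standard time at UTC−12:00.
08:00 Fenvand + 12h = 20:00 UTC.
1 September 2030 is a Sunday, so Fridays fall on 6, 13, 20, 27; the last is September 27.
1 February 2031 is a Saturday, so the first Sunday is February 2 and the second is February 9.
At the standard offset (UTC+07:30), 20:00 UTC + 7h30m = 03:30 Mesion Zone standard time (rolling into the next day, 7 February 2031).
The standard-time date in Mesion Zone, February 7, 2031, falls between 27 September 2030 and 9 February 2031, so daylight saving is in effect and Mesion Zone is at UTC+08:30.
20:00 UTC + 8h30m = 04:30 Mesion Zone (rolling into the next day, 7 February 2031).

04:30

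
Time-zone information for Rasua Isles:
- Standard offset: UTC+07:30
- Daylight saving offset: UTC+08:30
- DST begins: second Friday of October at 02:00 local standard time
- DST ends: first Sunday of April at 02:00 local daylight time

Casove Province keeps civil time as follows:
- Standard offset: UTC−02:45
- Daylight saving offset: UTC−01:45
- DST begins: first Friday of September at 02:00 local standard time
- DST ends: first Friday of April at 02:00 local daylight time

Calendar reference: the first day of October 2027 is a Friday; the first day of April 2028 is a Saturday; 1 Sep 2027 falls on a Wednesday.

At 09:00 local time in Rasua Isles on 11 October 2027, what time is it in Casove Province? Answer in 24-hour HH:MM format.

1 October 2027 is a Friday, so the first Friday is October 1 and the second is October 8.
1 April 2028 is a Saturday, so the first Sunday is April 2.
11 October 2027 falls between 8 October 2027 and 2 April 2028, so daylight saving is in effect and Rasua Isles is at UTC+08:30.
09:00 Rasua Isles − 8h30m = 00:30 UTC.
1 September 2027 is a Wednesday, so the first Friday is September 3.
1 April 2028 is a Saturday, so the first Friday is April 7.
At the standard offset (UTC−02:45), 00:30 UTC − 2h45m = 21:45 Casove Province standard time (rolling into the previous day, 10 October 2027).
Daylight saving runs 3 September 2027 – 7 April 2028; the standard-time date in Casove Province, 10 October 2027, is inside that window, so Casove Province is at UTC−01:45.
00:30 UTC − 1h45m = 22:45 Casove Province (rolling into the previous day, 10 October 2027).

22:45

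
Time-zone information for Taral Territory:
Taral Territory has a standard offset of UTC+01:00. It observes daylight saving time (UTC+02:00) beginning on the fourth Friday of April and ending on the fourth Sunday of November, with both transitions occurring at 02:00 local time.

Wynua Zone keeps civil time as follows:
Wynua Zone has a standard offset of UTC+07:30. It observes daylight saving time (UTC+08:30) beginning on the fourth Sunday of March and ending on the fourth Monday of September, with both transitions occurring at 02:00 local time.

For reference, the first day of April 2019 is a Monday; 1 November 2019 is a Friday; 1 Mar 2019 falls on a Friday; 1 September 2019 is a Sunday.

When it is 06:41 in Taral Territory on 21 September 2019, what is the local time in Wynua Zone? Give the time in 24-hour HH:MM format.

13:11

1 April 2019 is a Monday, so the first Friday is April 5 and the fourth is April 26.
1 November 2019 is a Friday, so the first Sunday is November 3 and the fourth is November 24.
21 September 2019 falls between 26 April and 24 November, so daylight saving is in effect and Taral Territory is at UTC+02:00.
06:41 Taral Territory − 2h = 04:41 UTC.
1 March 2019 is a Friday, so the first Sunday is March 3 and the fourth is March 24.
1 September 2019 is a Sunday, so the first Monday is September 2 and the fourth is September 23.
At the standard offset (UTC+07:30), 04:41 UTC + 7h30m = 12:11 Wynua Zone standard time.
The standard-time date in Wynua Zone, 21 September 2019, falls between 24 March and 23 September, so daylight saving is in effect and Wynua Zone is at UTC+08:30.
04:41 UTC + 8h30m = 13:11 Wynua Zone.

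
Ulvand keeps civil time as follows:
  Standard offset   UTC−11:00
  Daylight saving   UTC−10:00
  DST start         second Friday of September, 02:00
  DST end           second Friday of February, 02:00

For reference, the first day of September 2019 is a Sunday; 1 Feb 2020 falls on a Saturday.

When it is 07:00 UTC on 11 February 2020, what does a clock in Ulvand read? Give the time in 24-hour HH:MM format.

1 September 2019 is a Sunday, so the first Friday is September 6 and the second is September 13.
1 February 2020 is a Saturday, so the first Friday is February 7 and the second is February 14.
At the standard offset (UTC−11:00), 07:00 UTC − 11h = 20:00 Ulvand standard time (rolling into the previous day, 10 February 2020).
The standard-time date in Ulvand, 10 February 2020, falls between 13 September 2019 and 14 February 2020, so daylight saving is in effect and Ulvand is at UTC−10:00.
07:00 UTC − 10h = 21:00 local (rolling into the previous day, 10 February 2020).

21:00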